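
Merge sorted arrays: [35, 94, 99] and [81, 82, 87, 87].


Take 35 from A
Take 81 from B
Take 82 from B
Take 87 from B
Take 87 from B

Merged: [35, 81, 82, 87, 87, 94, 99]


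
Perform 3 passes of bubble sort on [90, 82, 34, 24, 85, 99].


Initial: [90, 82, 34, 24, 85, 99]
Pass 1: [82, 34, 24, 85, 90, 99] (4 swaps)
Pass 2: [34, 24, 82, 85, 90, 99] (2 swaps)
Pass 3: [24, 34, 82, 85, 90, 99] (1 swaps)

After 3 passes: [24, 34, 82, 85, 90, 99]


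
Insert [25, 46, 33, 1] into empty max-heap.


Insert 25: [25]
Insert 46: [46, 25]
Insert 33: [46, 25, 33]
Insert 1: [46, 25, 33, 1]

Final heap: [46, 25, 33, 1]


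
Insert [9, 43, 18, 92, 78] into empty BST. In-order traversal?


Insert 9: root
Insert 43: R from 9
Insert 18: R from 9 -> L from 43
Insert 92: R from 9 -> R from 43
Insert 78: R from 9 -> R from 43 -> L from 92

In-order: [9, 18, 43, 78, 92]


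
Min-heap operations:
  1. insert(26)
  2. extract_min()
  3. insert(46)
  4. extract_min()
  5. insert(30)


insert(26) -> [26]
extract_min()->26, []
insert(46) -> [46]
extract_min()->46, []
insert(30) -> [30]

Final heap: [30]


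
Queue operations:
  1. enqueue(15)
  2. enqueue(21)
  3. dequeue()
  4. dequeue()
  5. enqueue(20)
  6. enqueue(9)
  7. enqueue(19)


enqueue(15) -> [15]
enqueue(21) -> [15, 21]
dequeue()->15, [21]
dequeue()->21, []
enqueue(20) -> [20]
enqueue(9) -> [20, 9]
enqueue(19) -> [20, 9, 19]

Final queue: [20, 9, 19]


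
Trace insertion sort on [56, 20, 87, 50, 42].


Initial: [56, 20, 87, 50, 42]
Insert 20: [20, 56, 87, 50, 42]
Insert 87: [20, 56, 87, 50, 42]
Insert 50: [20, 50, 56, 87, 42]
Insert 42: [20, 42, 50, 56, 87]

Sorted: [20, 42, 50, 56, 87]


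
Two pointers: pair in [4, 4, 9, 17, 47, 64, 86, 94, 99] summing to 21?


lo=0(4)+hi=8(99)=103
lo=0(4)+hi=7(94)=98
lo=0(4)+hi=6(86)=90
lo=0(4)+hi=5(64)=68
lo=0(4)+hi=4(47)=51
lo=0(4)+hi=3(17)=21

Yes: 4+17=21


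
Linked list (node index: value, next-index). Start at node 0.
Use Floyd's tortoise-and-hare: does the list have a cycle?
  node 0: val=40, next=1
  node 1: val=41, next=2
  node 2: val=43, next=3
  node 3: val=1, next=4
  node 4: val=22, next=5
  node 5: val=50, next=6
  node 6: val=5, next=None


Floyd's tortoise (slow, +1) and hare (fast, +2):
  init: slow=0, fast=0
  step 1: slow=1, fast=2
  step 2: slow=2, fast=4
  step 3: slow=3, fast=6
  step 4: fast -> None, no cycle

Cycle: no


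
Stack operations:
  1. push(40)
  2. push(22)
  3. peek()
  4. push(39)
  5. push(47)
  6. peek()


push(40) -> [40]
push(22) -> [40, 22]
peek()->22
push(39) -> [40, 22, 39]
push(47) -> [40, 22, 39, 47]
peek()->47

Final stack: [40, 22, 39, 47]


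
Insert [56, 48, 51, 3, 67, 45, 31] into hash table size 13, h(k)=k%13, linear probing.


Insert 56: h=4 -> slot 4
Insert 48: h=9 -> slot 9
Insert 51: h=12 -> slot 12
Insert 3: h=3 -> slot 3
Insert 67: h=2 -> slot 2
Insert 45: h=6 -> slot 6
Insert 31: h=5 -> slot 5

Table: [None, None, 67, 3, 56, 31, 45, None, None, 48, None, None, 51]


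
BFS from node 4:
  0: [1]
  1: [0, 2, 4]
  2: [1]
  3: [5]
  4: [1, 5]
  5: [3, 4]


Visit 4, enqueue [1, 5]
Visit 1, enqueue [0, 2]
Visit 5, enqueue [3]
Visit 0, enqueue []
Visit 2, enqueue []
Visit 3, enqueue []

BFS order: [4, 1, 5, 0, 2, 3]


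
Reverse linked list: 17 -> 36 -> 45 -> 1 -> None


Step 1: curr=17, set curr.next=prev(None) | reversed so far: 17
Step 2: curr=36, set curr.next=prev(17) | reversed so far: 36 -> 17
Step 3: curr=45, set curr.next=prev(36) | reversed so far: 45 -> 36 -> 17
Step 4: curr=1, set curr.next=prev(45) | reversed so far: 1 -> 45 -> 36 -> 17

1 -> 45 -> 36 -> 17 -> None


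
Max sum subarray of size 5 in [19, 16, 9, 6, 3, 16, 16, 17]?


[0:5]: 53
[1:6]: 50
[2:7]: 50
[3:8]: 58

Max: 58 at [3:8]


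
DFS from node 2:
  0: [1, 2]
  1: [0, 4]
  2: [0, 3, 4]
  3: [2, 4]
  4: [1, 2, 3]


Visit 2, push [4, 3, 0]
Visit 0, push [1]
Visit 1, push [4]
Visit 4, push [3]
Visit 3, push []

DFS order: [2, 0, 1, 4, 3]


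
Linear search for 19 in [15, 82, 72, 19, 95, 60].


i=0: 15!=19
i=1: 82!=19
i=2: 72!=19
i=3: 19==19 found!

Found at 3, 4 comps


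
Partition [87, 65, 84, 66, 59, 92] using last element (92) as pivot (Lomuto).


Pivot: 92
  87 <= 92: advance i (no swap)
  65 <= 92: advance i (no swap)
  84 <= 92: advance i (no swap)
  66 <= 92: advance i (no swap)
  59 <= 92: advance i (no swap)
Place pivot at 5: [87, 65, 84, 66, 59, 92]

Partitioned: [87, 65, 84, 66, 59, 92]


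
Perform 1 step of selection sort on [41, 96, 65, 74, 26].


Initial: [41, 96, 65, 74, 26]
Step 1: min=26 at 4
  Swap: [26, 96, 65, 74, 41]

After 1 step: [26, 96, 65, 74, 41]


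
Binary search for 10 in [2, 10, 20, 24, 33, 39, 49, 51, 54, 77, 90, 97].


Step 1: lo=0, hi=11, mid=5, val=39
Step 2: lo=0, hi=4, mid=2, val=20
Step 3: lo=0, hi=1, mid=0, val=2
Step 4: lo=1, hi=1, mid=1, val=10

Found at index 1


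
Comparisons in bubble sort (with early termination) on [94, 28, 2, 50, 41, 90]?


Algorithm: bubble sort (with early termination)
Input: [94, 28, 2, 50, 41, 90]
Sorted: [2, 28, 41, 50, 90, 94]

12


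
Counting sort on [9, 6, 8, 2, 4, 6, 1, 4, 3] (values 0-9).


Input: [9, 6, 8, 2, 4, 6, 1, 4, 3]
Counts: [0, 1, 1, 1, 2, 0, 2, 0, 1, 1]

Sorted: [1, 2, 3, 4, 4, 6, 6, 8, 9]


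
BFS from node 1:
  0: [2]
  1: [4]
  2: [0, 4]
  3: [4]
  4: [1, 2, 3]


Visit 1, enqueue [4]
Visit 4, enqueue [2, 3]
Visit 2, enqueue [0]
Visit 3, enqueue []
Visit 0, enqueue []

BFS order: [1, 4, 2, 3, 0]


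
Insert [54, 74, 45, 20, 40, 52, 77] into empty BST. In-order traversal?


Insert 54: root
Insert 74: R from 54
Insert 45: L from 54
Insert 20: L from 54 -> L from 45
Insert 40: L from 54 -> L from 45 -> R from 20
Insert 52: L from 54 -> R from 45
Insert 77: R from 54 -> R from 74

In-order: [20, 40, 45, 52, 54, 74, 77]


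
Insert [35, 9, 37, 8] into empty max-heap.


Insert 35: [35]
Insert 9: [35, 9]
Insert 37: [37, 9, 35]
Insert 8: [37, 9, 35, 8]

Final heap: [37, 9, 35, 8]


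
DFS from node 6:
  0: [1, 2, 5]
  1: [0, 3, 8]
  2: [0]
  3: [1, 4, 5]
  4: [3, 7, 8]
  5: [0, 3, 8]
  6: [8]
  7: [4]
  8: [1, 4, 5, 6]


Visit 6, push [8]
Visit 8, push [5, 4, 1]
Visit 1, push [3, 0]
Visit 0, push [5, 2]
Visit 2, push []
Visit 5, push [3]
Visit 3, push [4]
Visit 4, push [7]
Visit 7, push []

DFS order: [6, 8, 1, 0, 2, 5, 3, 4, 7]


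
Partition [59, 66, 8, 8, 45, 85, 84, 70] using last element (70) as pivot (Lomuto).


Pivot: 70
  59 <= 70: advance i (no swap)
  66 <= 70: advance i (no swap)
  8 <= 70: advance i (no swap)
  8 <= 70: advance i (no swap)
  45 <= 70: advance i (no swap)
Place pivot at 5: [59, 66, 8, 8, 45, 70, 84, 85]

Partitioned: [59, 66, 8, 8, 45, 70, 84, 85]


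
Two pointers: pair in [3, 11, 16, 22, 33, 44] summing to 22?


lo=0(3)+hi=5(44)=47
lo=0(3)+hi=4(33)=36
lo=0(3)+hi=3(22)=25
lo=0(3)+hi=2(16)=19
lo=1(11)+hi=2(16)=27

No pair found


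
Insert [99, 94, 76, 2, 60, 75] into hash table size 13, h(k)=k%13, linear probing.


Insert 99: h=8 -> slot 8
Insert 94: h=3 -> slot 3
Insert 76: h=11 -> slot 11
Insert 2: h=2 -> slot 2
Insert 60: h=8, 1 probes -> slot 9
Insert 75: h=10 -> slot 10

Table: [None, None, 2, 94, None, None, None, None, 99, 60, 75, 76, None]


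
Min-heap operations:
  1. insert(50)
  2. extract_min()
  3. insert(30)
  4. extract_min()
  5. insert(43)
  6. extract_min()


insert(50) -> [50]
extract_min()->50, []
insert(30) -> [30]
extract_min()->30, []
insert(43) -> [43]
extract_min()->43, []

Final heap: []


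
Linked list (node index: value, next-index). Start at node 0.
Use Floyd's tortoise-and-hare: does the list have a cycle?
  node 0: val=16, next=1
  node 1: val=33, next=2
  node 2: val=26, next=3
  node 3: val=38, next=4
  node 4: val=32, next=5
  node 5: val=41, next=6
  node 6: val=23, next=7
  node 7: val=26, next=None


Floyd's tortoise (slow, +1) and hare (fast, +2):
  init: slow=0, fast=0
  step 1: slow=1, fast=2
  step 2: slow=2, fast=4
  step 3: slow=3, fast=6
  step 4: fast 6->7->None, no cycle

Cycle: no


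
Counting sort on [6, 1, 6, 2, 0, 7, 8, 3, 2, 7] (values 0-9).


Input: [6, 1, 6, 2, 0, 7, 8, 3, 2, 7]
Counts: [1, 1, 2, 1, 0, 0, 2, 2, 1, 0]

Sorted: [0, 1, 2, 2, 3, 6, 6, 7, 7, 8]


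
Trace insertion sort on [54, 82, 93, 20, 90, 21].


Initial: [54, 82, 93, 20, 90, 21]
Insert 82: [54, 82, 93, 20, 90, 21]
Insert 93: [54, 82, 93, 20, 90, 21]
Insert 20: [20, 54, 82, 93, 90, 21]
Insert 90: [20, 54, 82, 90, 93, 21]
Insert 21: [20, 21, 54, 82, 90, 93]

Sorted: [20, 21, 54, 82, 90, 93]


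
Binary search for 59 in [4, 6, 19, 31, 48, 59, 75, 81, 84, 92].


Step 1: lo=0, hi=9, mid=4, val=48
Step 2: lo=5, hi=9, mid=7, val=81
Step 3: lo=5, hi=6, mid=5, val=59

Found at index 5


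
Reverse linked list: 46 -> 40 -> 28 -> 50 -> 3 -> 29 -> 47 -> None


Step 1: curr=46, set curr.next=prev(None) | reversed so far: 46
Step 2: curr=40, set curr.next=prev(46) | reversed so far: 40 -> 46
Step 3: curr=28, set curr.next=prev(40) | reversed so far: 28 -> 40 -> 46
Step 4: curr=50, set curr.next=prev(28) | reversed so far: 50 -> 28 -> 40 -> 46
Step 5: curr=3, set curr.next=prev(50) | reversed so far: 3 -> 50 -> 28 -> 40 -> 46
Step 6: curr=29, set curr.next=prev(3) | reversed so far: 29 -> 3 -> 50 -> 28 -> 40 -> 46
Step 7: curr=47, set curr.next=prev(29) | reversed so far: 47 -> 29 -> 3 -> 50 -> 28 -> 40 -> 46

47 -> 29 -> 3 -> 50 -> 28 -> 40 -> 46 -> None


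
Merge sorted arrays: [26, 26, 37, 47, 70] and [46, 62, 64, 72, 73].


Take 26 from A
Take 26 from A
Take 37 from A
Take 46 from B
Take 47 from A
Take 62 from B
Take 64 from B
Take 70 from A

Merged: [26, 26, 37, 46, 47, 62, 64, 70, 72, 73]


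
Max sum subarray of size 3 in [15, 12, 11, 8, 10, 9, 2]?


[0:3]: 38
[1:4]: 31
[2:5]: 29
[3:6]: 27
[4:7]: 21

Max: 38 at [0:3]


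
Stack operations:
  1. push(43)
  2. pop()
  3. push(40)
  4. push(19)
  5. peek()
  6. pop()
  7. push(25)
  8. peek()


push(43) -> [43]
pop()->43, []
push(40) -> [40]
push(19) -> [40, 19]
peek()->19
pop()->19, [40]
push(25) -> [40, 25]
peek()->25

Final stack: [40, 25]


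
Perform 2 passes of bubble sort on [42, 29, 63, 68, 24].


Initial: [42, 29, 63, 68, 24]
Pass 1: [29, 42, 63, 24, 68] (2 swaps)
Pass 2: [29, 42, 24, 63, 68] (1 swaps)

After 2 passes: [29, 42, 24, 63, 68]


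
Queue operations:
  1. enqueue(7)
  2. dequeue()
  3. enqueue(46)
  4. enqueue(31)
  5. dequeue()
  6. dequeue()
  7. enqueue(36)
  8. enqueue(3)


enqueue(7) -> [7]
dequeue()->7, []
enqueue(46) -> [46]
enqueue(31) -> [46, 31]
dequeue()->46, [31]
dequeue()->31, []
enqueue(36) -> [36]
enqueue(3) -> [36, 3]

Final queue: [36, 3]


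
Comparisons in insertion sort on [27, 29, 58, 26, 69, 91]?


Algorithm: insertion sort
Input: [27, 29, 58, 26, 69, 91]
Sorted: [26, 27, 29, 58, 69, 91]

7


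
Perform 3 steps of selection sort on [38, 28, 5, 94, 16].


Initial: [38, 28, 5, 94, 16]
Step 1: min=5 at 2
  Swap: [5, 28, 38, 94, 16]
Step 2: min=16 at 4
  Swap: [5, 16, 38, 94, 28]
Step 3: min=28 at 4
  Swap: [5, 16, 28, 94, 38]

After 3 steps: [5, 16, 28, 94, 38]


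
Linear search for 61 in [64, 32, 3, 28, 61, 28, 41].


i=0: 64!=61
i=1: 32!=61
i=2: 3!=61
i=3: 28!=61
i=4: 61==61 found!

Found at 4, 5 comps


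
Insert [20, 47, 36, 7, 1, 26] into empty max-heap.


Insert 20: [20]
Insert 47: [47, 20]
Insert 36: [47, 20, 36]
Insert 7: [47, 20, 36, 7]
Insert 1: [47, 20, 36, 7, 1]
Insert 26: [47, 20, 36, 7, 1, 26]

Final heap: [47, 20, 36, 7, 1, 26]


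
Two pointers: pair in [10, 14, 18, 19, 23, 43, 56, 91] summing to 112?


lo=0(10)+hi=7(91)=101
lo=1(14)+hi=7(91)=105
lo=2(18)+hi=7(91)=109
lo=3(19)+hi=7(91)=110
lo=4(23)+hi=7(91)=114
lo=4(23)+hi=6(56)=79
lo=5(43)+hi=6(56)=99

No pair found


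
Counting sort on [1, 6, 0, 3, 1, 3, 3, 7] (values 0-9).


Input: [1, 6, 0, 3, 1, 3, 3, 7]
Counts: [1, 2, 0, 3, 0, 0, 1, 1, 0, 0]

Sorted: [0, 1, 1, 3, 3, 3, 6, 7]


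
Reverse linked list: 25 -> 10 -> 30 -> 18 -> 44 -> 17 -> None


Step 1: curr=25, set curr.next=prev(None) | reversed so far: 25
Step 2: curr=10, set curr.next=prev(25) | reversed so far: 10 -> 25
Step 3: curr=30, set curr.next=prev(10) | reversed so far: 30 -> 10 -> 25
Step 4: curr=18, set curr.next=prev(30) | reversed so far: 18 -> 30 -> 10 -> 25
Step 5: curr=44, set curr.next=prev(18) | reversed so far: 44 -> 18 -> 30 -> 10 -> 25
Step 6: curr=17, set curr.next=prev(44) | reversed so far: 17 -> 44 -> 18 -> 30 -> 10 -> 25

17 -> 44 -> 18 -> 30 -> 10 -> 25 -> None


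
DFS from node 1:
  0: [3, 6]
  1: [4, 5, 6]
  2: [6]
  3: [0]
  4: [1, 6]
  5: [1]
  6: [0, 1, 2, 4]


Visit 1, push [6, 5, 4]
Visit 4, push [6]
Visit 6, push [2, 0]
Visit 0, push [3]
Visit 3, push []
Visit 2, push []
Visit 5, push []

DFS order: [1, 4, 6, 0, 3, 2, 5]


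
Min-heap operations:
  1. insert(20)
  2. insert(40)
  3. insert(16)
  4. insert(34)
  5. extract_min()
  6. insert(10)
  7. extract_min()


insert(20) -> [20]
insert(40) -> [20, 40]
insert(16) -> [16, 40, 20]
insert(34) -> [16, 34, 20, 40]
extract_min()->16, [20, 34, 40]
insert(10) -> [10, 20, 40, 34]
extract_min()->10, [20, 34, 40]

Final heap: [20, 34, 40]


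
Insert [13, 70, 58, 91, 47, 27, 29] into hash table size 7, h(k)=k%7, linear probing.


Insert 13: h=6 -> slot 6
Insert 70: h=0 -> slot 0
Insert 58: h=2 -> slot 2
Insert 91: h=0, 1 probes -> slot 1
Insert 47: h=5 -> slot 5
Insert 27: h=6, 4 probes -> slot 3
Insert 29: h=1, 3 probes -> slot 4

Table: [70, 91, 58, 27, 29, 47, 13]


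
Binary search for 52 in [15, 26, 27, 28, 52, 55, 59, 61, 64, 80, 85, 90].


Step 1: lo=0, hi=11, mid=5, val=55
Step 2: lo=0, hi=4, mid=2, val=27
Step 3: lo=3, hi=4, mid=3, val=28
Step 4: lo=4, hi=4, mid=4, val=52

Found at index 4


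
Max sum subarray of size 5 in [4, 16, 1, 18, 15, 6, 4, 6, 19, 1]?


[0:5]: 54
[1:6]: 56
[2:7]: 44
[3:8]: 49
[4:9]: 50
[5:10]: 36

Max: 56 at [1:6]


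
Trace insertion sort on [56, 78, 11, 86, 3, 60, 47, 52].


Initial: [56, 78, 11, 86, 3, 60, 47, 52]
Insert 78: [56, 78, 11, 86, 3, 60, 47, 52]
Insert 11: [11, 56, 78, 86, 3, 60, 47, 52]
Insert 86: [11, 56, 78, 86, 3, 60, 47, 52]
Insert 3: [3, 11, 56, 78, 86, 60, 47, 52]
Insert 60: [3, 11, 56, 60, 78, 86, 47, 52]
Insert 47: [3, 11, 47, 56, 60, 78, 86, 52]
Insert 52: [3, 11, 47, 52, 56, 60, 78, 86]

Sorted: [3, 11, 47, 52, 56, 60, 78, 86]


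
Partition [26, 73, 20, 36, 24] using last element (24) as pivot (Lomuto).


Pivot: 24
  20 <= 24: swap -> [20, 73, 26, 36, 24]
Place pivot at 1: [20, 24, 26, 36, 73]

Partitioned: [20, 24, 26, 36, 73]


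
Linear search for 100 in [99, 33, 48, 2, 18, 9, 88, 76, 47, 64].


i=0: 99!=100
i=1: 33!=100
i=2: 48!=100
i=3: 2!=100
i=4: 18!=100
i=5: 9!=100
i=6: 88!=100
i=7: 76!=100
i=8: 47!=100
i=9: 64!=100

Not found, 10 comps


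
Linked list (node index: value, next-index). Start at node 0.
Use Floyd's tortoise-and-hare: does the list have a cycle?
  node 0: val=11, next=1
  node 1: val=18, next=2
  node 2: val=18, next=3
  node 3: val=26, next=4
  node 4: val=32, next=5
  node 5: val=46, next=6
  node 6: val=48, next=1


Floyd's tortoise (slow, +1) and hare (fast, +2):
  init: slow=0, fast=0
  step 1: slow=1, fast=2
  step 2: slow=2, fast=4
  step 3: slow=3, fast=6
  step 4: slow=4, fast=2
  step 5: slow=5, fast=4
  step 6: slow=6, fast=6
  slow == fast at node 6: cycle detected

Cycle: yes


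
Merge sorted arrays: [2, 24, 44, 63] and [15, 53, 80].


Take 2 from A
Take 15 from B
Take 24 from A
Take 44 from A
Take 53 from B
Take 63 from A

Merged: [2, 15, 24, 44, 53, 63, 80]


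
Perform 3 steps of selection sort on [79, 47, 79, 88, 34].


Initial: [79, 47, 79, 88, 34]
Step 1: min=34 at 4
  Swap: [34, 47, 79, 88, 79]
Step 2: min=47 at 1
  Swap: [34, 47, 79, 88, 79]
Step 3: min=79 at 2
  Swap: [34, 47, 79, 88, 79]

After 3 steps: [34, 47, 79, 88, 79]


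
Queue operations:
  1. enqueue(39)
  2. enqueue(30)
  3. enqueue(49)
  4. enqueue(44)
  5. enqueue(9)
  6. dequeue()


enqueue(39) -> [39]
enqueue(30) -> [39, 30]
enqueue(49) -> [39, 30, 49]
enqueue(44) -> [39, 30, 49, 44]
enqueue(9) -> [39, 30, 49, 44, 9]
dequeue()->39, [30, 49, 44, 9]

Final queue: [30, 49, 44, 9]


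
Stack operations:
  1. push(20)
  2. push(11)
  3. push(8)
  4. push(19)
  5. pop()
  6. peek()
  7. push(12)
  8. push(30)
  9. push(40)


push(20) -> [20]
push(11) -> [20, 11]
push(8) -> [20, 11, 8]
push(19) -> [20, 11, 8, 19]
pop()->19, [20, 11, 8]
peek()->8
push(12) -> [20, 11, 8, 12]
push(30) -> [20, 11, 8, 12, 30]
push(40) -> [20, 11, 8, 12, 30, 40]

Final stack: [20, 11, 8, 12, 30, 40]


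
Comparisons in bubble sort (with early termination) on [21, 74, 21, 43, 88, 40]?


Algorithm: bubble sort (with early termination)
Input: [21, 74, 21, 43, 88, 40]
Sorted: [21, 21, 40, 43, 74, 88]

14


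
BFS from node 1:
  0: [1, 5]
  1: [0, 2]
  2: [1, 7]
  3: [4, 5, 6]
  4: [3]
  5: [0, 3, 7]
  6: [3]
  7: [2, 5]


Visit 1, enqueue [0, 2]
Visit 0, enqueue [5]
Visit 2, enqueue [7]
Visit 5, enqueue [3]
Visit 7, enqueue []
Visit 3, enqueue [4, 6]
Visit 4, enqueue []
Visit 6, enqueue []

BFS order: [1, 0, 2, 5, 7, 3, 4, 6]


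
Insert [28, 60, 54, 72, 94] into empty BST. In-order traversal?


Insert 28: root
Insert 60: R from 28
Insert 54: R from 28 -> L from 60
Insert 72: R from 28 -> R from 60
Insert 94: R from 28 -> R from 60 -> R from 72

In-order: [28, 54, 60, 72, 94]


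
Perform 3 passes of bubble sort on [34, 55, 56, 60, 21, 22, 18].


Initial: [34, 55, 56, 60, 21, 22, 18]
Pass 1: [34, 55, 56, 21, 22, 18, 60] (3 swaps)
Pass 2: [34, 55, 21, 22, 18, 56, 60] (3 swaps)
Pass 3: [34, 21, 22, 18, 55, 56, 60] (3 swaps)

After 3 passes: [34, 21, 22, 18, 55, 56, 60]


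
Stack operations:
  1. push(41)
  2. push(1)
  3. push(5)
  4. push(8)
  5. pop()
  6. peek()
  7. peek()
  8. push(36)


push(41) -> [41]
push(1) -> [41, 1]
push(5) -> [41, 1, 5]
push(8) -> [41, 1, 5, 8]
pop()->8, [41, 1, 5]
peek()->5
peek()->5
push(36) -> [41, 1, 5, 36]

Final stack: [41, 1, 5, 36]


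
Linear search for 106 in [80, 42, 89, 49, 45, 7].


i=0: 80!=106
i=1: 42!=106
i=2: 89!=106
i=3: 49!=106
i=4: 45!=106
i=5: 7!=106

Not found, 6 comps


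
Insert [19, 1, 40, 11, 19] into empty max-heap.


Insert 19: [19]
Insert 1: [19, 1]
Insert 40: [40, 1, 19]
Insert 11: [40, 11, 19, 1]
Insert 19: [40, 19, 19, 1, 11]

Final heap: [40, 19, 19, 1, 11]


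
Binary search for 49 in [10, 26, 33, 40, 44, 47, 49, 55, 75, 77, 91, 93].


Step 1: lo=0, hi=11, mid=5, val=47
Step 2: lo=6, hi=11, mid=8, val=75
Step 3: lo=6, hi=7, mid=6, val=49

Found at index 6


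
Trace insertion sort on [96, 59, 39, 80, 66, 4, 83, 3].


Initial: [96, 59, 39, 80, 66, 4, 83, 3]
Insert 59: [59, 96, 39, 80, 66, 4, 83, 3]
Insert 39: [39, 59, 96, 80, 66, 4, 83, 3]
Insert 80: [39, 59, 80, 96, 66, 4, 83, 3]
Insert 66: [39, 59, 66, 80, 96, 4, 83, 3]
Insert 4: [4, 39, 59, 66, 80, 96, 83, 3]
Insert 83: [4, 39, 59, 66, 80, 83, 96, 3]
Insert 3: [3, 4, 39, 59, 66, 80, 83, 96]

Sorted: [3, 4, 39, 59, 66, 80, 83, 96]


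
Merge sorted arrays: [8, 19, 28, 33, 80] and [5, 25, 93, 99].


Take 5 from B
Take 8 from A
Take 19 from A
Take 25 from B
Take 28 from A
Take 33 from A
Take 80 from A

Merged: [5, 8, 19, 25, 28, 33, 80, 93, 99]


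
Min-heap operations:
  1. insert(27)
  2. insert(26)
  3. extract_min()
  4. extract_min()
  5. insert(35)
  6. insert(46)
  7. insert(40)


insert(27) -> [27]
insert(26) -> [26, 27]
extract_min()->26, [27]
extract_min()->27, []
insert(35) -> [35]
insert(46) -> [35, 46]
insert(40) -> [35, 46, 40]

Final heap: [35, 46, 40]


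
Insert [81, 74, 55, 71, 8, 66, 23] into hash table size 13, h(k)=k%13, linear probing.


Insert 81: h=3 -> slot 3
Insert 74: h=9 -> slot 9
Insert 55: h=3, 1 probes -> slot 4
Insert 71: h=6 -> slot 6
Insert 8: h=8 -> slot 8
Insert 66: h=1 -> slot 1
Insert 23: h=10 -> slot 10

Table: [None, 66, None, 81, 55, None, 71, None, 8, 74, 23, None, None]


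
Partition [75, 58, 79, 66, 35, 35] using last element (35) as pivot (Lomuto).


Pivot: 35
  35 <= 35: swap -> [35, 58, 79, 66, 75, 35]
Place pivot at 1: [35, 35, 79, 66, 75, 58]

Partitioned: [35, 35, 79, 66, 75, 58]


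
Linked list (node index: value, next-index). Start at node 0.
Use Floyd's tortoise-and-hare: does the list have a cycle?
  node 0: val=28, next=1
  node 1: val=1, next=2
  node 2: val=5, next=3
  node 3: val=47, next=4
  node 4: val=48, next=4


Floyd's tortoise (slow, +1) and hare (fast, +2):
  init: slow=0, fast=0
  step 1: slow=1, fast=2
  step 2: slow=2, fast=4
  step 3: slow=3, fast=4
  step 4: slow=4, fast=4
  slow == fast at node 4: cycle detected

Cycle: yes


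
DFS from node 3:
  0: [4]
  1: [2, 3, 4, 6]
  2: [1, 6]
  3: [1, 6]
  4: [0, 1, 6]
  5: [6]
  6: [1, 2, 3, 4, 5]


Visit 3, push [6, 1]
Visit 1, push [6, 4, 2]
Visit 2, push [6]
Visit 6, push [5, 4]
Visit 4, push [0]
Visit 0, push []
Visit 5, push []

DFS order: [3, 1, 2, 6, 4, 0, 5]


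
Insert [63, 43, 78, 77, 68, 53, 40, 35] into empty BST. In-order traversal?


Insert 63: root
Insert 43: L from 63
Insert 78: R from 63
Insert 77: R from 63 -> L from 78
Insert 68: R from 63 -> L from 78 -> L from 77
Insert 53: L from 63 -> R from 43
Insert 40: L from 63 -> L from 43
Insert 35: L from 63 -> L from 43 -> L from 40

In-order: [35, 40, 43, 53, 63, 68, 77, 78]


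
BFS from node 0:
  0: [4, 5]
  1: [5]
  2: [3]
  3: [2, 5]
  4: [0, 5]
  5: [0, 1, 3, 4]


Visit 0, enqueue [4, 5]
Visit 4, enqueue []
Visit 5, enqueue [1, 3]
Visit 1, enqueue []
Visit 3, enqueue [2]
Visit 2, enqueue []

BFS order: [0, 4, 5, 1, 3, 2]


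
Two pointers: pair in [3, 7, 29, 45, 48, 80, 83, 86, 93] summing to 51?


lo=0(3)+hi=8(93)=96
lo=0(3)+hi=7(86)=89
lo=0(3)+hi=6(83)=86
lo=0(3)+hi=5(80)=83
lo=0(3)+hi=4(48)=51

Yes: 3+48=51


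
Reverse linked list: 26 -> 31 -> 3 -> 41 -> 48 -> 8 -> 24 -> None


Step 1: curr=26, set curr.next=prev(None) | reversed so far: 26
Step 2: curr=31, set curr.next=prev(26) | reversed so far: 31 -> 26
Step 3: curr=3, set curr.next=prev(31) | reversed so far: 3 -> 31 -> 26
Step 4: curr=41, set curr.next=prev(3) | reversed so far: 41 -> 3 -> 31 -> 26
Step 5: curr=48, set curr.next=prev(41) | reversed so far: 48 -> 41 -> 3 -> 31 -> 26
Step 6: curr=8, set curr.next=prev(48) | reversed so far: 8 -> 48 -> 41 -> 3 -> 31 -> 26
Step 7: curr=24, set curr.next=prev(8) | reversed so far: 24 -> 8 -> 48 -> 41 -> 3 -> 31 -> 26

24 -> 8 -> 48 -> 41 -> 3 -> 31 -> 26 -> None


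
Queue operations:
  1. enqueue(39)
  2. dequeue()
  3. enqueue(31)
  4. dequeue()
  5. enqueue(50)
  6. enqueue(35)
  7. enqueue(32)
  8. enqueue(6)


enqueue(39) -> [39]
dequeue()->39, []
enqueue(31) -> [31]
dequeue()->31, []
enqueue(50) -> [50]
enqueue(35) -> [50, 35]
enqueue(32) -> [50, 35, 32]
enqueue(6) -> [50, 35, 32, 6]

Final queue: [50, 35, 32, 6]


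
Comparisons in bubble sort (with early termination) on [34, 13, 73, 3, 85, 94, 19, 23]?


Algorithm: bubble sort (with early termination)
Input: [34, 13, 73, 3, 85, 94, 19, 23]
Sorted: [3, 13, 19, 23, 34, 73, 85, 94]

25


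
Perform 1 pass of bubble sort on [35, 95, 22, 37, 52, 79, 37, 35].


Initial: [35, 95, 22, 37, 52, 79, 37, 35]
Pass 1: [35, 22, 37, 52, 79, 37, 35, 95] (6 swaps)

After 1 pass: [35, 22, 37, 52, 79, 37, 35, 95]


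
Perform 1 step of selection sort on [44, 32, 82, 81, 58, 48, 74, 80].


Initial: [44, 32, 82, 81, 58, 48, 74, 80]
Step 1: min=32 at 1
  Swap: [32, 44, 82, 81, 58, 48, 74, 80]

After 1 step: [32, 44, 82, 81, 58, 48, 74, 80]


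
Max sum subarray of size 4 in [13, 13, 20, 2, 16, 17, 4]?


[0:4]: 48
[1:5]: 51
[2:6]: 55
[3:7]: 39

Max: 55 at [2:6]


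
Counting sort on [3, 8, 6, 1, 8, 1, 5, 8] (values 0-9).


Input: [3, 8, 6, 1, 8, 1, 5, 8]
Counts: [0, 2, 0, 1, 0, 1, 1, 0, 3, 0]

Sorted: [1, 1, 3, 5, 6, 8, 8, 8]


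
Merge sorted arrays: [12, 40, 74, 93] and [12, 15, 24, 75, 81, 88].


Take 12 from A
Take 12 from B
Take 15 from B
Take 24 from B
Take 40 from A
Take 74 from A
Take 75 from B
Take 81 from B
Take 88 from B

Merged: [12, 12, 15, 24, 40, 74, 75, 81, 88, 93]


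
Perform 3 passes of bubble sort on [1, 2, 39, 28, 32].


Initial: [1, 2, 39, 28, 32]
Pass 1: [1, 2, 28, 32, 39] (2 swaps)
Pass 2: [1, 2, 28, 32, 39] (0 swaps)
Pass 3: [1, 2, 28, 32, 39] (0 swaps)

After 3 passes: [1, 2, 28, 32, 39]


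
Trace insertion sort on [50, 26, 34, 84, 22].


Initial: [50, 26, 34, 84, 22]
Insert 26: [26, 50, 34, 84, 22]
Insert 34: [26, 34, 50, 84, 22]
Insert 84: [26, 34, 50, 84, 22]
Insert 22: [22, 26, 34, 50, 84]

Sorted: [22, 26, 34, 50, 84]


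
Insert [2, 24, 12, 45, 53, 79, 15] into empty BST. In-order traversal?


Insert 2: root
Insert 24: R from 2
Insert 12: R from 2 -> L from 24
Insert 45: R from 2 -> R from 24
Insert 53: R from 2 -> R from 24 -> R from 45
Insert 79: R from 2 -> R from 24 -> R from 45 -> R from 53
Insert 15: R from 2 -> L from 24 -> R from 12

In-order: [2, 12, 15, 24, 45, 53, 79]


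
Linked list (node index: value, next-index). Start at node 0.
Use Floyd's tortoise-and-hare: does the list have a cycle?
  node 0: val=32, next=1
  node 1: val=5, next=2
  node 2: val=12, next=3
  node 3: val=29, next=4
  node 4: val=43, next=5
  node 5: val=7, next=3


Floyd's tortoise (slow, +1) and hare (fast, +2):
  init: slow=0, fast=0
  step 1: slow=1, fast=2
  step 2: slow=2, fast=4
  step 3: slow=3, fast=3
  slow == fast at node 3: cycle detected

Cycle: yes


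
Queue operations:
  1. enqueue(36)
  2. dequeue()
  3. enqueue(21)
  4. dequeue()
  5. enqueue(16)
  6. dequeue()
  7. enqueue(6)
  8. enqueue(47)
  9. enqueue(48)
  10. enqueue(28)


enqueue(36) -> [36]
dequeue()->36, []
enqueue(21) -> [21]
dequeue()->21, []
enqueue(16) -> [16]
dequeue()->16, []
enqueue(6) -> [6]
enqueue(47) -> [6, 47]
enqueue(48) -> [6, 47, 48]
enqueue(28) -> [6, 47, 48, 28]

Final queue: [6, 47, 48, 28]


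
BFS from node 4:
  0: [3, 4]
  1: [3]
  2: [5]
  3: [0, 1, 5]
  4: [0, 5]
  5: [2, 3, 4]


Visit 4, enqueue [0, 5]
Visit 0, enqueue [3]
Visit 5, enqueue [2]
Visit 3, enqueue [1]
Visit 2, enqueue []
Visit 1, enqueue []

BFS order: [4, 0, 5, 3, 2, 1]


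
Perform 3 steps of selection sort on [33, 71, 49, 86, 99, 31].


Initial: [33, 71, 49, 86, 99, 31]
Step 1: min=31 at 5
  Swap: [31, 71, 49, 86, 99, 33]
Step 2: min=33 at 5
  Swap: [31, 33, 49, 86, 99, 71]
Step 3: min=49 at 2
  Swap: [31, 33, 49, 86, 99, 71]

After 3 steps: [31, 33, 49, 86, 99, 71]


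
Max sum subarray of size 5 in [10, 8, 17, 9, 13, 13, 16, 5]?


[0:5]: 57
[1:6]: 60
[2:7]: 68
[3:8]: 56

Max: 68 at [2:7]


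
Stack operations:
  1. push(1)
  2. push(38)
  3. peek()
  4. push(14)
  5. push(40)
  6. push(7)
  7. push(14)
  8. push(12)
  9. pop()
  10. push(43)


push(1) -> [1]
push(38) -> [1, 38]
peek()->38
push(14) -> [1, 38, 14]
push(40) -> [1, 38, 14, 40]
push(7) -> [1, 38, 14, 40, 7]
push(14) -> [1, 38, 14, 40, 7, 14]
push(12) -> [1, 38, 14, 40, 7, 14, 12]
pop()->12, [1, 38, 14, 40, 7, 14]
push(43) -> [1, 38, 14, 40, 7, 14, 43]

Final stack: [1, 38, 14, 40, 7, 14, 43]


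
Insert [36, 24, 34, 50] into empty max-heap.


Insert 36: [36]
Insert 24: [36, 24]
Insert 34: [36, 24, 34]
Insert 50: [50, 36, 34, 24]

Final heap: [50, 36, 34, 24]


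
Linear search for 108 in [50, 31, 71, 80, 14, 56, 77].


i=0: 50!=108
i=1: 31!=108
i=2: 71!=108
i=3: 80!=108
i=4: 14!=108
i=5: 56!=108
i=6: 77!=108

Not found, 7 comps


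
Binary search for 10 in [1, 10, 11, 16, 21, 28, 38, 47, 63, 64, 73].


Step 1: lo=0, hi=10, mid=5, val=28
Step 2: lo=0, hi=4, mid=2, val=11
Step 3: lo=0, hi=1, mid=0, val=1
Step 4: lo=1, hi=1, mid=1, val=10

Found at index 1


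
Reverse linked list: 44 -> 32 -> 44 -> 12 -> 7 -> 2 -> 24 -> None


Step 1: curr=44, set curr.next=prev(None) | reversed so far: 44
Step 2: curr=32, set curr.next=prev(44) | reversed so far: 32 -> 44
Step 3: curr=44, set curr.next=prev(32) | reversed so far: 44 -> 32 -> 44
Step 4: curr=12, set curr.next=prev(44) | reversed so far: 12 -> 44 -> 32 -> 44
Step 5: curr=7, set curr.next=prev(12) | reversed so far: 7 -> 12 -> 44 -> 32 -> 44
Step 6: curr=2, set curr.next=prev(7) | reversed so far: 2 -> 7 -> 12 -> 44 -> 32 -> 44
Step 7: curr=24, set curr.next=prev(2) | reversed so far: 24 -> 2 -> 7 -> 12 -> 44 -> 32 -> 44

24 -> 2 -> 7 -> 12 -> 44 -> 32 -> 44 -> None


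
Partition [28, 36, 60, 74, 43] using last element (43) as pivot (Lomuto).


Pivot: 43
  28 <= 43: advance i (no swap)
  36 <= 43: advance i (no swap)
Place pivot at 2: [28, 36, 43, 74, 60]

Partitioned: [28, 36, 43, 74, 60]


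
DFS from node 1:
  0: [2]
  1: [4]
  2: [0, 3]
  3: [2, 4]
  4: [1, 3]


Visit 1, push [4]
Visit 4, push [3]
Visit 3, push [2]
Visit 2, push [0]
Visit 0, push []

DFS order: [1, 4, 3, 2, 0]


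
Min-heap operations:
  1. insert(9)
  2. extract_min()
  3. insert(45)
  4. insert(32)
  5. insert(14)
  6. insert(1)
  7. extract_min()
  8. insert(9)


insert(9) -> [9]
extract_min()->9, []
insert(45) -> [45]
insert(32) -> [32, 45]
insert(14) -> [14, 45, 32]
insert(1) -> [1, 14, 32, 45]
extract_min()->1, [14, 45, 32]
insert(9) -> [9, 14, 32, 45]

Final heap: [9, 14, 32, 45]


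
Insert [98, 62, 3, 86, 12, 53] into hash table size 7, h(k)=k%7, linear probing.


Insert 98: h=0 -> slot 0
Insert 62: h=6 -> slot 6
Insert 3: h=3 -> slot 3
Insert 86: h=2 -> slot 2
Insert 12: h=5 -> slot 5
Insert 53: h=4 -> slot 4

Table: [98, None, 86, 3, 53, 12, 62]


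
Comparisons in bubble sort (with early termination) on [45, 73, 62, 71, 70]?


Algorithm: bubble sort (with early termination)
Input: [45, 73, 62, 71, 70]
Sorted: [45, 62, 70, 71, 73]

9


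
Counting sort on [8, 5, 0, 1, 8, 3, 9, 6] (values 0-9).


Input: [8, 5, 0, 1, 8, 3, 9, 6]
Counts: [1, 1, 0, 1, 0, 1, 1, 0, 2, 1]

Sorted: [0, 1, 3, 5, 6, 8, 8, 9]


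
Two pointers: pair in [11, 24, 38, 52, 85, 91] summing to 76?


lo=0(11)+hi=5(91)=102
lo=0(11)+hi=4(85)=96
lo=0(11)+hi=3(52)=63
lo=1(24)+hi=3(52)=76

Yes: 24+52=76


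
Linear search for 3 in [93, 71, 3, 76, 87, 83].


i=0: 93!=3
i=1: 71!=3
i=2: 3==3 found!

Found at 2, 3 comps


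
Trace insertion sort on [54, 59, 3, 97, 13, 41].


Initial: [54, 59, 3, 97, 13, 41]
Insert 59: [54, 59, 3, 97, 13, 41]
Insert 3: [3, 54, 59, 97, 13, 41]
Insert 97: [3, 54, 59, 97, 13, 41]
Insert 13: [3, 13, 54, 59, 97, 41]
Insert 41: [3, 13, 41, 54, 59, 97]

Sorted: [3, 13, 41, 54, 59, 97]


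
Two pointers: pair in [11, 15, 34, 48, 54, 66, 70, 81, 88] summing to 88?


lo=0(11)+hi=8(88)=99
lo=0(11)+hi=7(81)=92
lo=0(11)+hi=6(70)=81
lo=1(15)+hi=6(70)=85
lo=2(34)+hi=6(70)=104
lo=2(34)+hi=5(66)=100
lo=2(34)+hi=4(54)=88

Yes: 34+54=88


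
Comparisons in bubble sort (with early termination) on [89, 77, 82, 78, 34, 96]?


Algorithm: bubble sort (with early termination)
Input: [89, 77, 82, 78, 34, 96]
Sorted: [34, 77, 78, 82, 89, 96]

15


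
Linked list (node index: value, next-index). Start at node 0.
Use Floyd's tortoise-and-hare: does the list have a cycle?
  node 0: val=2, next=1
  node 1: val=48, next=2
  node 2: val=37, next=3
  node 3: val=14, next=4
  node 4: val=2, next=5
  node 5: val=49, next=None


Floyd's tortoise (slow, +1) and hare (fast, +2):
  init: slow=0, fast=0
  step 1: slow=1, fast=2
  step 2: slow=2, fast=4
  step 3: fast 4->5->None, no cycle

Cycle: no


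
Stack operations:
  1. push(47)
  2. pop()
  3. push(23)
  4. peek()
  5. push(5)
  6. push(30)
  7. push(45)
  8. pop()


push(47) -> [47]
pop()->47, []
push(23) -> [23]
peek()->23
push(5) -> [23, 5]
push(30) -> [23, 5, 30]
push(45) -> [23, 5, 30, 45]
pop()->45, [23, 5, 30]

Final stack: [23, 5, 30]


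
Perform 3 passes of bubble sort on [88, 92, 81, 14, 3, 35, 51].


Initial: [88, 92, 81, 14, 3, 35, 51]
Pass 1: [88, 81, 14, 3, 35, 51, 92] (5 swaps)
Pass 2: [81, 14, 3, 35, 51, 88, 92] (5 swaps)
Pass 3: [14, 3, 35, 51, 81, 88, 92] (4 swaps)

After 3 passes: [14, 3, 35, 51, 81, 88, 92]


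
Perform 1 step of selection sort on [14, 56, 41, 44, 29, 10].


Initial: [14, 56, 41, 44, 29, 10]
Step 1: min=10 at 5
  Swap: [10, 56, 41, 44, 29, 14]

After 1 step: [10, 56, 41, 44, 29, 14]


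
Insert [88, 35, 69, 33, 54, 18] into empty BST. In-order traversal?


Insert 88: root
Insert 35: L from 88
Insert 69: L from 88 -> R from 35
Insert 33: L from 88 -> L from 35
Insert 54: L from 88 -> R from 35 -> L from 69
Insert 18: L from 88 -> L from 35 -> L from 33

In-order: [18, 33, 35, 54, 69, 88]


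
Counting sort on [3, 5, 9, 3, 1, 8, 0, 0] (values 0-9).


Input: [3, 5, 9, 3, 1, 8, 0, 0]
Counts: [2, 1, 0, 2, 0, 1, 0, 0, 1, 1]

Sorted: [0, 0, 1, 3, 3, 5, 8, 9]


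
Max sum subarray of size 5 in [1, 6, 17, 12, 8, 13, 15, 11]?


[0:5]: 44
[1:6]: 56
[2:7]: 65
[3:8]: 59

Max: 65 at [2:7]


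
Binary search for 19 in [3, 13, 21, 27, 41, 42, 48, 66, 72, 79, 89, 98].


Step 1: lo=0, hi=11, mid=5, val=42
Step 2: lo=0, hi=4, mid=2, val=21
Step 3: lo=0, hi=1, mid=0, val=3
Step 4: lo=1, hi=1, mid=1, val=13

Not found


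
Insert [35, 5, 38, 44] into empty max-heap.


Insert 35: [35]
Insert 5: [35, 5]
Insert 38: [38, 5, 35]
Insert 44: [44, 38, 35, 5]

Final heap: [44, 38, 35, 5]


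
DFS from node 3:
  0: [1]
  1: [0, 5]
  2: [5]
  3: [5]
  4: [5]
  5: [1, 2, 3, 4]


Visit 3, push [5]
Visit 5, push [4, 2, 1]
Visit 1, push [0]
Visit 0, push []
Visit 2, push []
Visit 4, push []

DFS order: [3, 5, 1, 0, 2, 4]


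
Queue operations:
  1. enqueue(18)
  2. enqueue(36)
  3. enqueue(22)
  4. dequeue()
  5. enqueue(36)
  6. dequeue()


enqueue(18) -> [18]
enqueue(36) -> [18, 36]
enqueue(22) -> [18, 36, 22]
dequeue()->18, [36, 22]
enqueue(36) -> [36, 22, 36]
dequeue()->36, [22, 36]

Final queue: [22, 36]


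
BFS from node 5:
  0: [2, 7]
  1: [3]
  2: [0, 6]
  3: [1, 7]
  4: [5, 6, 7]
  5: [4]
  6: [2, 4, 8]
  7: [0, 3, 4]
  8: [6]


Visit 5, enqueue [4]
Visit 4, enqueue [6, 7]
Visit 6, enqueue [2, 8]
Visit 7, enqueue [0, 3]
Visit 2, enqueue []
Visit 8, enqueue []
Visit 0, enqueue []
Visit 3, enqueue [1]
Visit 1, enqueue []

BFS order: [5, 4, 6, 7, 2, 8, 0, 3, 1]


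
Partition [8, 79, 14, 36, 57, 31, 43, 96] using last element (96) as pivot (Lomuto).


Pivot: 96
  8 <= 96: advance i (no swap)
  79 <= 96: advance i (no swap)
  14 <= 96: advance i (no swap)
  36 <= 96: advance i (no swap)
  57 <= 96: advance i (no swap)
  31 <= 96: advance i (no swap)
  43 <= 96: advance i (no swap)
Place pivot at 7: [8, 79, 14, 36, 57, 31, 43, 96]

Partitioned: [8, 79, 14, 36, 57, 31, 43, 96]


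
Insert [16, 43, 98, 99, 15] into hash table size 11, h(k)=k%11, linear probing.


Insert 16: h=5 -> slot 5
Insert 43: h=10 -> slot 10
Insert 98: h=10, 1 probes -> slot 0
Insert 99: h=0, 1 probes -> slot 1
Insert 15: h=4 -> slot 4

Table: [98, 99, None, None, 15, 16, None, None, None, None, 43]


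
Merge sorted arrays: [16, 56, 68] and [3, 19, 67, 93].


Take 3 from B
Take 16 from A
Take 19 from B
Take 56 from A
Take 67 from B
Take 68 from A

Merged: [3, 16, 19, 56, 67, 68, 93]


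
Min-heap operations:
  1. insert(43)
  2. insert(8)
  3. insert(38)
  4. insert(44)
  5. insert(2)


insert(43) -> [43]
insert(8) -> [8, 43]
insert(38) -> [8, 43, 38]
insert(44) -> [8, 43, 38, 44]
insert(2) -> [2, 8, 38, 44, 43]

Final heap: [2, 8, 38, 44, 43]


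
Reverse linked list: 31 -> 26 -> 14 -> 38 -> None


Step 1: curr=31, set curr.next=prev(None) | reversed so far: 31
Step 2: curr=26, set curr.next=prev(31) | reversed so far: 26 -> 31
Step 3: curr=14, set curr.next=prev(26) | reversed so far: 14 -> 26 -> 31
Step 4: curr=38, set curr.next=prev(14) | reversed so far: 38 -> 14 -> 26 -> 31

38 -> 14 -> 26 -> 31 -> None


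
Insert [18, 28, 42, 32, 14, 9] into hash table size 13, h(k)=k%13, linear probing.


Insert 18: h=5 -> slot 5
Insert 28: h=2 -> slot 2
Insert 42: h=3 -> slot 3
Insert 32: h=6 -> slot 6
Insert 14: h=1 -> slot 1
Insert 9: h=9 -> slot 9

Table: [None, 14, 28, 42, None, 18, 32, None, None, 9, None, None, None]


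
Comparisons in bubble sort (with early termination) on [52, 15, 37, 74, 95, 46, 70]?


Algorithm: bubble sort (with early termination)
Input: [52, 15, 37, 74, 95, 46, 70]
Sorted: [15, 37, 46, 52, 70, 74, 95]

18


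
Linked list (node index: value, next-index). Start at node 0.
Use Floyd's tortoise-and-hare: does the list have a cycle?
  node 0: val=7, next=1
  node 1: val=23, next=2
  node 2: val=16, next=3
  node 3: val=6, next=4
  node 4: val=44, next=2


Floyd's tortoise (slow, +1) and hare (fast, +2):
  init: slow=0, fast=0
  step 1: slow=1, fast=2
  step 2: slow=2, fast=4
  step 3: slow=3, fast=3
  slow == fast at node 3: cycle detected

Cycle: yes


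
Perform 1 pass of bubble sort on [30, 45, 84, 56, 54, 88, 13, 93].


Initial: [30, 45, 84, 56, 54, 88, 13, 93]
Pass 1: [30, 45, 56, 54, 84, 13, 88, 93] (3 swaps)

After 1 pass: [30, 45, 56, 54, 84, 13, 88, 93]


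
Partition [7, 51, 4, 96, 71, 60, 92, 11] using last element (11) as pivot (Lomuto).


Pivot: 11
  7 <= 11: advance i (no swap)
  4 <= 11: swap -> [7, 4, 51, 96, 71, 60, 92, 11]
Place pivot at 2: [7, 4, 11, 96, 71, 60, 92, 51]

Partitioned: [7, 4, 11, 96, 71, 60, 92, 51]


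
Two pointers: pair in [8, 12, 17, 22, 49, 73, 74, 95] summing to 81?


lo=0(8)+hi=7(95)=103
lo=0(8)+hi=6(74)=82
lo=0(8)+hi=5(73)=81

Yes: 8+73=81


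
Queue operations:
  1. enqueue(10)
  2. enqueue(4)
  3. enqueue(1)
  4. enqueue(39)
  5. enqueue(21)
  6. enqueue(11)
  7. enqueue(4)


enqueue(10) -> [10]
enqueue(4) -> [10, 4]
enqueue(1) -> [10, 4, 1]
enqueue(39) -> [10, 4, 1, 39]
enqueue(21) -> [10, 4, 1, 39, 21]
enqueue(11) -> [10, 4, 1, 39, 21, 11]
enqueue(4) -> [10, 4, 1, 39, 21, 11, 4]

Final queue: [10, 4, 1, 39, 21, 11, 4]


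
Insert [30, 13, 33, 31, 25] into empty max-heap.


Insert 30: [30]
Insert 13: [30, 13]
Insert 33: [33, 13, 30]
Insert 31: [33, 31, 30, 13]
Insert 25: [33, 31, 30, 13, 25]

Final heap: [33, 31, 30, 13, 25]


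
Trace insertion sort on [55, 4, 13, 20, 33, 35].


Initial: [55, 4, 13, 20, 33, 35]
Insert 4: [4, 55, 13, 20, 33, 35]
Insert 13: [4, 13, 55, 20, 33, 35]
Insert 20: [4, 13, 20, 55, 33, 35]
Insert 33: [4, 13, 20, 33, 55, 35]
Insert 35: [4, 13, 20, 33, 35, 55]

Sorted: [4, 13, 20, 33, 35, 55]


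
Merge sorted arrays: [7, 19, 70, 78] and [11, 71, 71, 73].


Take 7 from A
Take 11 from B
Take 19 from A
Take 70 from A
Take 71 from B
Take 71 from B
Take 73 from B

Merged: [7, 11, 19, 70, 71, 71, 73, 78]


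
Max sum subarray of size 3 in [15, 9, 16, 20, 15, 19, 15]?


[0:3]: 40
[1:4]: 45
[2:5]: 51
[3:6]: 54
[4:7]: 49

Max: 54 at [3:6]


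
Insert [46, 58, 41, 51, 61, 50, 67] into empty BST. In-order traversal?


Insert 46: root
Insert 58: R from 46
Insert 41: L from 46
Insert 51: R from 46 -> L from 58
Insert 61: R from 46 -> R from 58
Insert 50: R from 46 -> L from 58 -> L from 51
Insert 67: R from 46 -> R from 58 -> R from 61

In-order: [41, 46, 50, 51, 58, 61, 67]


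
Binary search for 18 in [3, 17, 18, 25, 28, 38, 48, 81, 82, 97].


Step 1: lo=0, hi=9, mid=4, val=28
Step 2: lo=0, hi=3, mid=1, val=17
Step 3: lo=2, hi=3, mid=2, val=18

Found at index 2


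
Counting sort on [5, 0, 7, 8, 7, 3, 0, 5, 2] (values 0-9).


Input: [5, 0, 7, 8, 7, 3, 0, 5, 2]
Counts: [2, 0, 1, 1, 0, 2, 0, 2, 1, 0]

Sorted: [0, 0, 2, 3, 5, 5, 7, 7, 8]


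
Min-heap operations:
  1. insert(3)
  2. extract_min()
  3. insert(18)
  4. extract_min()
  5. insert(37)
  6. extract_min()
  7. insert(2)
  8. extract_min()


insert(3) -> [3]
extract_min()->3, []
insert(18) -> [18]
extract_min()->18, []
insert(37) -> [37]
extract_min()->37, []
insert(2) -> [2]
extract_min()->2, []

Final heap: []


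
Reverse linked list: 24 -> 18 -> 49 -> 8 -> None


Step 1: curr=24, set curr.next=prev(None) | reversed so far: 24
Step 2: curr=18, set curr.next=prev(24) | reversed so far: 18 -> 24
Step 3: curr=49, set curr.next=prev(18) | reversed so far: 49 -> 18 -> 24
Step 4: curr=8, set curr.next=prev(49) | reversed so far: 8 -> 49 -> 18 -> 24

8 -> 49 -> 18 -> 24 -> None
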